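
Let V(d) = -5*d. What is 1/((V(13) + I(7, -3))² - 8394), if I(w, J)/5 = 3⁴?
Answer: 1/107206 ≈ 9.3278e-6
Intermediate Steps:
I(w, J) = 405 (I(w, J) = 5*3⁴ = 5*81 = 405)
1/((V(13) + I(7, -3))² - 8394) = 1/((-5*13 + 405)² - 8394) = 1/((-65 + 405)² - 8394) = 1/(340² - 8394) = 1/(115600 - 8394) = 1/107206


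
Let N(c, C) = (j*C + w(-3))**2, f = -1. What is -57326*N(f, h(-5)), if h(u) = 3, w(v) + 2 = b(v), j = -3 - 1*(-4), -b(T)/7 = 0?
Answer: -57326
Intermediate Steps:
b(T) = 0 (b(T) = -7*0 = 0)
j = 1 (j = -3 + 4 = 1)
w(v) = -2 (w(v) = -2 + 0 = -2)
N(c, C) = (-2 + C)**2 (N(c, C) = (1*C - 2)**2 = (C - 2)**2 = (-2 + C)**2)
-57326*N(f, h(-5)) = -57326*(-2 + 3)**2 = -57326*1**2 = -57326*1 = -57326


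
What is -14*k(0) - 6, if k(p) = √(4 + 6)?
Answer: -6 - 14*√10 ≈ -50.272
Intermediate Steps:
k(p) = √10
-14*k(0) - 6 = -14*√10 - 6 = -6 - 14*√10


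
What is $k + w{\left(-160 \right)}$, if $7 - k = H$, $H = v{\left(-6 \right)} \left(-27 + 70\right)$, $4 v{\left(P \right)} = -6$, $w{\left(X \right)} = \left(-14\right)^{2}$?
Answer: $\frac{535}{2} \approx 267.5$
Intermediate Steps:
$w{\left(X \right)} = 196$
$v{\left(P \right)} = - \frac{3}{2}$ ($v{\left(P \right)} = \frac{1}{4} \left(-6\right) = - \frac{3}{2}$)
$H = - \frac{129}{2}$ ($H = - \frac{3 \left(-27 + 70\right)}{2} = \left(- \frac{3}{2}\right) 43 = - \frac{129}{2} \approx -64.5$)
$k = \frac{143}{2}$ ($k = 7 - - \frac{129}{2} = 7 + \frac{129}{2} = \frac{143}{2} \approx 71.5$)
$k + w{\left(-160 \right)} = \frac{143}{2} + 196 = \frac{535}{2}$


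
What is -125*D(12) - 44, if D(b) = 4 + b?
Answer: -2044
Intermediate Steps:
-125*D(12) - 44 = -125*(4 + 12) - 44 = -125*16 - 44 = -2000 - 44 = -2044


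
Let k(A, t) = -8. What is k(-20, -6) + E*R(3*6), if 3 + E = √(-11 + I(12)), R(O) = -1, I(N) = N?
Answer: -6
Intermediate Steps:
E = -2 (E = -3 + √(-11 + 12) = -3 + √1 = -3 + 1 = -2)
k(-20, -6) + E*R(3*6) = -8 - 2*(-1) = -8 + 2 = -6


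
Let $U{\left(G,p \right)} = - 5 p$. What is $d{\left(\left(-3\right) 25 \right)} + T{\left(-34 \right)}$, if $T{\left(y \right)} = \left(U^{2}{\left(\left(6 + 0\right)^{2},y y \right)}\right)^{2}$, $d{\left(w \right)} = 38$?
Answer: $1116121190560038$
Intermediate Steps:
$T{\left(y \right)} = 625 y^{8}$ ($T{\left(y \right)} = \left(\left(- 5 y y\right)^{2}\right)^{2} = \left(\left(- 5 y^{2}\right)^{2}\right)^{2} = \left(25 y^{4}\right)^{2} = 625 y^{8}$)
$d{\left(\left(-3\right) 25 \right)} + T{\left(-34 \right)} = 38 + 625 \left(-34\right)^{8} = 38 + 625 \cdot 1785793904896 = 38 + 1116121190560000 = 1116121190560038$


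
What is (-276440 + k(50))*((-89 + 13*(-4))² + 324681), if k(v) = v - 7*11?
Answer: -95260022454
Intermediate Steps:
k(v) = -77 + v (k(v) = v - 77 = -77 + v)
(-276440 + k(50))*((-89 + 13*(-4))² + 324681) = (-276440 + (-77 + 50))*((-89 + 13*(-4))² + 324681) = (-276440 - 27)*((-89 - 52)² + 324681) = -276467*((-141)² + 324681) = -276467*(19881 + 324681) = -276467*344562 = -95260022454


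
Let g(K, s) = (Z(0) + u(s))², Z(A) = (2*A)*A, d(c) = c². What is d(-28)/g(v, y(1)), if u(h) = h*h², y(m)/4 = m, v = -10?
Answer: 49/256 ≈ 0.19141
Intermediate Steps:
y(m) = 4*m
u(h) = h³
Z(A) = 2*A²
g(K, s) = s⁶ (g(K, s) = (2*0² + s³)² = (2*0 + s³)² = (0 + s³)² = (s³)² = s⁶)
d(-28)/g(v, y(1)) = (-28)²/((4*1)⁶) = 784/(4⁶) = 784/4096 = 784*(1/4096) = 49/256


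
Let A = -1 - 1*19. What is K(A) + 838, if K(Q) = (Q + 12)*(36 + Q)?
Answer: 710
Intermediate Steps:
A = -20 (A = -1 - 19 = -20)
K(Q) = (12 + Q)*(36 + Q)
K(A) + 838 = (432 + (-20)² + 48*(-20)) + 838 = (432 + 400 - 960) + 838 = -128 + 838 = 710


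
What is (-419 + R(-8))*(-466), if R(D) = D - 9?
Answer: 203176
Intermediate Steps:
R(D) = -9 + D
(-419 + R(-8))*(-466) = (-419 + (-9 - 8))*(-466) = (-419 - 17)*(-466) = -436*(-466) = 203176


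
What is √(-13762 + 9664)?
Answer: I*√4098 ≈ 64.016*I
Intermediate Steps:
√(-13762 + 9664) = √(-4098) = I*√4098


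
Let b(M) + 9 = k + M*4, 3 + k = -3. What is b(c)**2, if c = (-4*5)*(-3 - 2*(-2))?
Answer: 9025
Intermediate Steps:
k = -6 (k = -3 - 3 = -6)
c = -20 (c = -20*(-3 + 4) = -20*1 = -20)
b(M) = -15 + 4*M (b(M) = -9 + (-6 + M*4) = -9 + (-6 + 4*M) = -15 + 4*M)
b(c)**2 = (-15 + 4*(-20))**2 = (-15 - 80)**2 = (-95)**2 = 9025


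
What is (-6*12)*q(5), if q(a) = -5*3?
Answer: 1080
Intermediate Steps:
q(a) = -15
(-6*12)*q(5) = -6*12*(-15) = -72*(-15) = 1080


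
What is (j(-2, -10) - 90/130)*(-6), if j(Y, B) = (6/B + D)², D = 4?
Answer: -21192/325 ≈ -65.206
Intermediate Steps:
j(Y, B) = (4 + 6/B)² (j(Y, B) = (6/B + 4)² = (4 + 6/B)²)
(j(-2, -10) - 90/130)*(-6) = (4*(3 + 2*(-10))²/(-10)² - 90/130)*(-6) = (4*(1/100)*(3 - 20)² - 90*1/130)*(-6) = (4*(1/100)*(-17)² - 9/13)*(-6) = (4*(1/100)*289 - 9/13)*(-6) = (289/25 - 9/13)*(-6) = (3532/325)*(-6) = -21192/325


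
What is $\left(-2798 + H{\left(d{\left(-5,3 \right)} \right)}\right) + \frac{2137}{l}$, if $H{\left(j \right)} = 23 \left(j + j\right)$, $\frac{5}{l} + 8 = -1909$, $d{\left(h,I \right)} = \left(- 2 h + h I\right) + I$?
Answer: $- \frac{4111079}{5} \approx -8.2222 \cdot 10^{5}$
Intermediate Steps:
$d{\left(h,I \right)} = I - 2 h + I h$ ($d{\left(h,I \right)} = \left(- 2 h + I h\right) + I = I - 2 h + I h$)
$l = - \frac{5}{1917}$ ($l = \frac{5}{-8 - 1909} = \frac{5}{-1917} = 5 \left(- \frac{1}{1917}\right) = - \frac{5}{1917} \approx -0.0026082$)
$H{\left(j \right)} = 46 j$ ($H{\left(j \right)} = 23 \cdot 2 j = 46 j$)
$\left(-2798 + H{\left(d{\left(-5,3 \right)} \right)}\right) + \frac{2137}{l} = \left(-2798 + 46 \left(3 - -10 + 3 \left(-5\right)\right)\right) + \frac{2137}{- \frac{5}{1917}} = \left(-2798 + 46 \left(3 + 10 - 15\right)\right) + 2137 \left(- \frac{1917}{5}\right) = \left(-2798 + 46 \left(-2\right)\right) - \frac{4096629}{5} = \left(-2798 - 92\right) - \frac{4096629}{5} = -2890 - \frac{4096629}{5} = - \frac{4111079}{5}$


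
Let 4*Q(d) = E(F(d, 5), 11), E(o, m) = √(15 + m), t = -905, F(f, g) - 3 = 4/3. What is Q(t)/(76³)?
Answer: √26/1755904 ≈ 2.9039e-6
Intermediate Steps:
F(f, g) = 13/3 (F(f, g) = 3 + 4/3 = 13/3)
Q(d) = √26/4 (Q(d) = √(15 + 11)/4 = √26/4)
Q(t)/(76³) = (√26/4)/(76³) = (√26/4)/438976 = (√26/4)*(1/438976) = √26/1755904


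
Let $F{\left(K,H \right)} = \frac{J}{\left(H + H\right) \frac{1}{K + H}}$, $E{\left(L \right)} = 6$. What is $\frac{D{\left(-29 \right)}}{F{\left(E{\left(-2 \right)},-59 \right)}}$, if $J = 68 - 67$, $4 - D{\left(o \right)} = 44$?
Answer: $- \frac{4720}{53} \approx -89.057$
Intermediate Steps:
$D{\left(o \right)} = -40$ ($D{\left(o \right)} = 4 - 44 = -40$)
$J = 1$ ($J = 68 - 67 = 1$)
$F{\left(K,H \right)} = \frac{H + K}{2 H}$ ($F{\left(K,H \right)} = 1 \frac{1}{\left(H + H\right) \frac{1}{K + H}} = 1 \frac{1}{2 H \frac{1}{H + K}} = 1 \frac{H + K}{2 H} = \frac{H + K}{2 H}$)
$\frac{D{\left(-29 \right)}}{F{\left(E{\left(-2 \right)},-59 \right)}} = - \frac{40}{\frac{1}{2} \frac{1}{-59} \left(-59 + 6\right)} = - \frac{40}{\frac{1}{2} \left(- \frac{1}{59}\right) \left(-53\right)} = - \frac{40}{\frac{53}{118}} = \left(-40\right) \frac{118}{53} = - \frac{4720}{53}$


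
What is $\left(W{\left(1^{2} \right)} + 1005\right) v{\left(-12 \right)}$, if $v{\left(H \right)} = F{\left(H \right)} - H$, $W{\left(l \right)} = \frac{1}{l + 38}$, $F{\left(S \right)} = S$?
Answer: $0$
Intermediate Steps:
$W{\left(l \right)} = \frac{1}{38 + l}$
$v{\left(H \right)} = 0$ ($v{\left(H \right)} = H - H = 0$)
$\left(W{\left(1^{2} \right)} + 1005\right) v{\left(-12 \right)} = \left(\frac{1}{38 + 1^{2}} + 1005\right) 0 = \left(\frac{1}{38 + 1} + 1005\right) 0 = \left(\frac{1}{39} + 1005\right) 0 = \frac{39196}{39} \cdot 0 = 0$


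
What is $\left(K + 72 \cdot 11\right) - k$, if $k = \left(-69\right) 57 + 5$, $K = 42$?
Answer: $4762$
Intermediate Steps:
$k = -3928$ ($k = -3933 + 5 = -3928$)
$\left(K + 72 \cdot 11\right) - k = \left(42 + 72 \cdot 11\right) - -3928 = \left(42 + 792\right) + 3928 = 834 + 3928 = 4762$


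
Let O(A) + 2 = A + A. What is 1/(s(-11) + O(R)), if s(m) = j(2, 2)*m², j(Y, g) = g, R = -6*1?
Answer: 1/228 ≈ 0.0043860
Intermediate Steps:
R = -6
s(m) = 2*m²
O(A) = -2 + 2*A (O(A) = -2 + (A + A) = -2 + 2*A)
1/(s(-11) + O(R)) = 1/(2*(-11)² + (-2 + 2*(-6))) = 1/(2*121 + (-2 - 12)) = 1/(242 - 14) = 1/228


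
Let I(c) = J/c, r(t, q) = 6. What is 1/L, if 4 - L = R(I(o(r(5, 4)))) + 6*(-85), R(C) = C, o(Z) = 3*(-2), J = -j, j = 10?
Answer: 3/1537 ≈ 0.0019519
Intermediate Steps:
J = -10 (J = -1*10 = -10)
o(Z) = -6
I(c) = -10/c
L = 1537/3 (L = 4 - (-10/(-6) + 6*(-85)) = 4 - (-10*(-1/6) - 510) = 4 - (5/3 - 510) = 4 - 1*(-1525/3) = 4 + 1525/3 = 1537/3 ≈ 512.33)
1/L = 1/(1537/3) = 3/1537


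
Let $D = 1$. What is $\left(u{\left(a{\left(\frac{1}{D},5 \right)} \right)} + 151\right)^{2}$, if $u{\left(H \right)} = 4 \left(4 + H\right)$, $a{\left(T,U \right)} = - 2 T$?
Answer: $25281$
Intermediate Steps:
$u{\left(H \right)} = 16 + 4 H$
$\left(u{\left(a{\left(\frac{1}{D},5 \right)} \right)} + 151\right)^{2} = \left(\left(16 + 4 \left(- \frac{2}{1}\right)\right) + 151\right)^{2} = \left(\left(16 + 4 \left(\left(-2\right) 1\right)\right) + 151\right)^{2} = \left(\left(16 + 4 \left(-2\right)\right) + 151\right)^{2} = \left(\left(16 - 8\right) + 151\right)^{2} = \left(8 + 151\right)^{2} = 159^{2} = 25281$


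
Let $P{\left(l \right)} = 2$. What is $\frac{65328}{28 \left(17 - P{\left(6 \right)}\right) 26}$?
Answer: $\frac{2722}{455} \approx 5.9824$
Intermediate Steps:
$\frac{65328}{28 \left(17 - P{\left(6 \right)}\right) 26} = \frac{65328}{28 \left(17 - 2\right) 26} = \frac{65328}{28 \cdot 15 \cdot 26} = \frac{65328}{420 \cdot 26} = \frac{65328}{10920} = 65328 \cdot \frac{1}{10920} = \frac{2722}{455}$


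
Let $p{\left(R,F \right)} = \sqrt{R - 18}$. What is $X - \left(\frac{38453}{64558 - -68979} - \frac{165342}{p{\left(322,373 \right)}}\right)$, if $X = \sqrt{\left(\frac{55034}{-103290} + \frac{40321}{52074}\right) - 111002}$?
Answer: $- \frac{38453}{133537} + \frac{82671 \sqrt{19}}{38} + \frac{i \sqrt{81913957947928352290}}{27165270} \approx 9482.7 + 333.17 i$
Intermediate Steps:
$p{\left(R,F \right)} = \sqrt{-18 + R}$
$X = \frac{i \sqrt{81913957947928352290}}{27165270}$ ($X = \sqrt{\left(55034 \left(- \frac{1}{103290}\right) + 40321 \cdot \frac{1}{52074}\right) - 111002} = \sqrt{\left(- \frac{27517}{51645} + \frac{40321}{52074}\right) - 111002} = \sqrt{\frac{19680539}{81495810} - 111002} = \sqrt{- \frac{9046178221081}{81495810}} = \frac{i \sqrt{81913957947928352290}}{27165270} \approx 333.17 i$)
$X - \left(\frac{38453}{64558 - -68979} - \frac{165342}{p{\left(322,373 \right)}}\right) = \frac{i \sqrt{81913957947928352290}}{27165270} - \left(\frac{38453}{64558 - -68979} - \frac{165342}{\sqrt{-18 + 322}}\right) = \frac{i \sqrt{81913957947928352290}}{27165270} - \left(\frac{38453}{64558 + 68979} - \frac{165342}{\sqrt{304}}\right) = \frac{i \sqrt{81913957947928352290}}{27165270} - \left(\frac{38453}{133537} - \frac{165342}{4 \sqrt{19}}\right) = \frac{i \sqrt{81913957947928352290}}{27165270} - \left(38453 \cdot \frac{1}{133537} - 165342 \frac{\sqrt{19}}{76}\right) = \frac{i \sqrt{81913957947928352290}}{27165270} - \left(\frac{38453}{133537} - \frac{82671 \sqrt{19}}{38}\right) = - \frac{38453}{133537} + \frac{82671 \sqrt{19}}{38} + \frac{i \sqrt{81913957947928352290}}{27165270}$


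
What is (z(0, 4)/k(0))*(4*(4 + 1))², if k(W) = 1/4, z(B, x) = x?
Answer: 6400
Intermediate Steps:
k(W) = ¼
(z(0, 4)/k(0))*(4*(4 + 1))² = (4/(¼))*(4*(4 + 1))² = (4*4)*(4*5)² = 16*20² = 16*400 = 6400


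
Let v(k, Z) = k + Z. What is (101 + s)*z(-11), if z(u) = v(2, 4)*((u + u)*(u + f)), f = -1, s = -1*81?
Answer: 31680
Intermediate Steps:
s = -81
v(k, Z) = Z + k
z(u) = 12*u*(-1 + u) (z(u) = (4 + 2)*((u + u)*(u - 1)) = 6*((2*u)*(-1 + u)) = 6*(2*u*(-1 + u)) = 12*u*(-1 + u))
(101 + s)*z(-11) = (101 - 81)*(12*(-11)*(-1 - 11)) = 20*(12*(-11)*(-12)) = 20*1584 = 31680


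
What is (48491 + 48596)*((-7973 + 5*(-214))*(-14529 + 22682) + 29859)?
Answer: -7155090541640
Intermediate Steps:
(48491 + 48596)*((-7973 + 5*(-214))*(-14529 + 22682) + 29859) = 97087*((-7973 - 1070)*8153 + 29859) = 97087*(-9043*8153 + 29859) = 97087*(-73727579 + 29859) = 97087*(-73697720) = -7155090541640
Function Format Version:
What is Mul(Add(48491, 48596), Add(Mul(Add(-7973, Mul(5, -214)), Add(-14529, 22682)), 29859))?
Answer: -7155090541640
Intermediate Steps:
Mul(Add(48491, 48596), Add(Mul(Add(-7973, Mul(5, -214)), Add(-14529, 22682)), 29859)) = Mul(97087, Add(Mul(Add(-7973, -1070), 8153), 29859)) = Mul(97087, Add(Mul(-9043, 8153), 29859)) = Mul(97087, Add(-73727579, 29859)) = Mul(97087, -73697720) = -7155090541640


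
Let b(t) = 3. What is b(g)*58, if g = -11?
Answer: 174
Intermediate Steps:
b(g)*58 = 3*58 = 174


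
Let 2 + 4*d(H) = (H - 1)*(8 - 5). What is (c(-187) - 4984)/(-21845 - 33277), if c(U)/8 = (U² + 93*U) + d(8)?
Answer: -22613/9187 ≈ -2.4614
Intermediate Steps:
d(H) = -5/4 + 3*H/4 (d(H) = -½ + ((H - 1)*(8 - 5))/4 = -½ + ((-1 + H)*3)/4 = -½ + (-3 + 3*H)/4 = -½ + (-¾ + 3*H/4) = -5/4 + 3*H/4)
c(U) = 38 + 8*U² + 744*U (c(U) = 8*((U² + 93*U) + (-5/4 + (¾)*8)) = 8*((U² + 93*U) + (-5/4 + 6)) = 8*((U² + 93*U) + 19/4) = 8*(19/4 + U² + 93*U) = 38 + 8*U² + 744*U)
(c(-187) - 4984)/(-21845 - 33277) = ((38 + 8*(-187)² + 744*(-187)) - 4984)/(-21845 - 33277) = ((38 + 8*34969 - 139128) - 4984)/(-55122) = ((38 + 279752 - 139128) - 4984)*(-1/55122) = (140662 - 4984)*(-1/55122) = 135678*(-1/55122) = -22613/9187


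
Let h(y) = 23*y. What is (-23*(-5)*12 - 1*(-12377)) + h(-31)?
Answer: 13044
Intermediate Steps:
(-23*(-5)*12 - 1*(-12377)) + h(-31) = (-23*(-5)*12 - 1*(-12377)) + 23*(-31) = (115*12 + 12377) - 713 = (1380 + 12377) - 713 = 13757 - 713 = 13044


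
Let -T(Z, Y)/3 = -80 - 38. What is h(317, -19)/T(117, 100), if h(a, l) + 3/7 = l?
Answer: -68/1239 ≈ -0.054883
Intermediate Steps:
T(Z, Y) = 354 (T(Z, Y) = -3*(-80 - 38) = -3*(-118) = 354)
h(a, l) = -3/7 + l
h(317, -19)/T(117, 100) = (-3/7 - 19)/354 = -136/7*1/354 = -68/1239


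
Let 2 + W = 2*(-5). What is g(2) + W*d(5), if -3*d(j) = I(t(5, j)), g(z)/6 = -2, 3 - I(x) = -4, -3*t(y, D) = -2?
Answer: 16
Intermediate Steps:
t(y, D) = 2/3 (t(y, D) = -1/3*(-2) = 2/3)
I(x) = 7 (I(x) = 3 - 1*(-4) = 3 + 4 = 7)
g(z) = -12 (g(z) = 6*(-2) = -12)
d(j) = -7/3 (d(j) = -1/3*7 = -7/3)
W = -12 (W = -2 + 2*(-5) = -2 - 10 = -12)
g(2) + W*d(5) = -12 - 12*(-7/3) = -12 + 28 = 16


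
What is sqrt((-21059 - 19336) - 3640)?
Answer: I*sqrt(44035) ≈ 209.85*I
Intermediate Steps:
sqrt((-21059 - 19336) - 3640) = sqrt(-40395 - 3640) = sqrt(-44035) = I*sqrt(44035)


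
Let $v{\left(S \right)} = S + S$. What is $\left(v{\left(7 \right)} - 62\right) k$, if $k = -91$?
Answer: $4368$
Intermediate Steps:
$v{\left(S \right)} = 2 S$
$\left(v{\left(7 \right)} - 62\right) k = \left(2 \cdot 7 - 62\right) \left(-91\right) = \left(14 - 62\right) \left(-91\right) = \left(-48\right) \left(-91\right) = 4368$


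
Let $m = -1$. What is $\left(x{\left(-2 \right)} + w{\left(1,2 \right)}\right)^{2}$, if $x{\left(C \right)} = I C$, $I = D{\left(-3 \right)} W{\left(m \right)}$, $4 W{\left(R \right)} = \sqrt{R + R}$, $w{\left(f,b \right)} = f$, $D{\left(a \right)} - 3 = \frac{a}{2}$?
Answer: $\frac{\left(4 - 3 i \sqrt{2}\right)^{2}}{16} \approx -0.125 - 2.1213 i$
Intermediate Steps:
$D{\left(a \right)} = 3 + \frac{a}{2}$
$W{\left(R \right)} = \frac{\sqrt{2} \sqrt{R}}{4}$ ($W{\left(R \right)} = \frac{\sqrt{R + R}}{4} = \frac{\sqrt{2 R}}{4} = \frac{\sqrt{2} \sqrt{R}}{4}$)
$I = \frac{3 i \sqrt{2}}{8}$ ($I = \left(3 + \frac{1}{2} \left(-3\right)\right) \frac{\sqrt{2} \sqrt{-1}}{4} = \left(3 - \frac{3}{2}\right) \frac{\sqrt{2} i}{4} = \frac{3 \frac{i \sqrt{2}}{4}}{2} = \frac{3 i \sqrt{2}}{8} \approx 0.53033 i$)
$x{\left(C \right)} = \frac{3 i C \sqrt{2}}{8}$ ($x{\left(C \right)} = \frac{3 i \sqrt{2}}{8} C = \frac{3 i C \sqrt{2}}{8}$)
$\left(x{\left(-2 \right)} + w{\left(1,2 \right)}\right)^{2} = \left(\frac{3}{8} i \left(-2\right) \sqrt{2} + 1\right)^{2} = \left(- \frac{3 i \sqrt{2}}{4} + 1\right)^{2} = \left(1 - \frac{3 i \sqrt{2}}{4}\right)^{2}$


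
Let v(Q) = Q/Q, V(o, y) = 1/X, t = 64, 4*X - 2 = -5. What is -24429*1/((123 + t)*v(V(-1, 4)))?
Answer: -1437/11 ≈ -130.64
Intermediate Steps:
X = -3/4 (X = 1/2 + (1/4)*(-5) = 1/2 - 5/4 = -3/4 ≈ -0.75000)
V(o, y) = -4/3 (V(o, y) = 1/(-3/4) = -4/3)
v(Q) = 1
-24429*1/((123 + t)*v(V(-1, 4))) = -24429/(123 + 64) = -24429/(1*187) = -24429/187 = -24429*1/187 = -1437/11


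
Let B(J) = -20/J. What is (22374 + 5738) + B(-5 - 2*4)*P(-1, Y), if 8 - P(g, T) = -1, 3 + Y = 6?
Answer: 365636/13 ≈ 28126.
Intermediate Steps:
Y = 3 (Y = -3 + 6 = 3)
P(g, T) = 9 (P(g, T) = 8 - 1*(-1) = 8 + 1 = 9)
(22374 + 5738) + B(-5 - 2*4)*P(-1, Y) = (22374 + 5738) - 20/(-5 - 2*4)*9 = 28112 - 20/(-5 - 8)*9 = 28112 - 20/(-13)*9 = 28112 - 20*(-1/13)*9 = 28112 + (20/13)*9 = 28112 + 180/13 = 365636/13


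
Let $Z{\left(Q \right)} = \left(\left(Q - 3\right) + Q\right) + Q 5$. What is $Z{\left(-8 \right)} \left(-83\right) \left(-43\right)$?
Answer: $-210571$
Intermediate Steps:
$Z{\left(Q \right)} = -3 + 7 Q$ ($Z{\left(Q \right)} = \left(\left(-3 + Q\right) + Q\right) + 5 Q = \left(-3 + 2 Q\right) + 5 Q = -3 + 7 Q$)
$Z{\left(-8 \right)} \left(-83\right) \left(-43\right) = \left(-3 + 7 \left(-8\right)\right) \left(-83\right) \left(-43\right) = \left(-3 - 56\right) \left(-83\right) \left(-43\right) = \left(-59\right) \left(-83\right) \left(-43\right) = 4897 \left(-43\right) = -210571$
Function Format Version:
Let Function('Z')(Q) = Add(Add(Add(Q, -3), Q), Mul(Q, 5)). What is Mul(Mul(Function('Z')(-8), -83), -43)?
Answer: -210571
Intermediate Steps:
Function('Z')(Q) = Add(-3, Mul(7, Q)) (Function('Z')(Q) = Add(Add(Add(-3, Q), Q), Mul(5, Q)) = Add(Add(-3, Mul(2, Q)), Mul(5, Q)) = Add(-3, Mul(7, Q)))
Mul(Mul(Function('Z')(-8), -83), -43) = Mul(Mul(Add(-3, Mul(7, -8)), -83), -43) = Mul(Mul(Add(-3, -56), -83), -43) = Mul(Mul(-59, -83), -43) = Mul(4897, -43) = -210571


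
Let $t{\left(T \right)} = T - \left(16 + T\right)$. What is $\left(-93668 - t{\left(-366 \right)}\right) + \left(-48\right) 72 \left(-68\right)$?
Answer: $141356$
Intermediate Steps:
$t{\left(T \right)} = -16$ ($t{\left(T \right)} = T - \left(16 + T\right) = -16$)
$\left(-93668 - t{\left(-366 \right)}\right) + \left(-48\right) 72 \left(-68\right) = \left(-93668 - -16\right) + \left(-48\right) 72 \left(-68\right) = \left(-93668 + 16\right) - -235008 = -93652 + 235008 = 141356$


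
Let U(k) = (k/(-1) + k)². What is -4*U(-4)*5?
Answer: 0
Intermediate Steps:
U(k) = 0 (U(k) = (k*(-1) + k)² = (-k + k)² = 0² = 0)
-4*U(-4)*5 = -0*5 = -4*0 = 0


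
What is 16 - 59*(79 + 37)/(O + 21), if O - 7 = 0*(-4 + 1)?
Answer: -1599/7 ≈ -228.43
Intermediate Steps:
O = 7 (O = 7 + 0*(-4 + 1) = 7 + 0*(-3) = 7 + 0 = 7)
16 - 59*(79 + 37)/(O + 21) = 16 - 59*(79 + 37)/(7 + 21) = 16 - 6844/28 = 16 - 59*29/7 = 16 - 1711/7 = -1599/7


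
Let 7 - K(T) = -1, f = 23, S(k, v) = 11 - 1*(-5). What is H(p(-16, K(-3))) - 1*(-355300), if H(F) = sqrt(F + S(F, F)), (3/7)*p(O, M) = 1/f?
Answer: 355300 + sqrt(76659)/69 ≈ 3.5530e+5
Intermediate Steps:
S(k, v) = 16 (S(k, v) = 11 + 5 = 16)
K(T) = 8 (K(T) = 7 - 1*(-1) = 7 + 1 = 8)
p(O, M) = 7/69 (p(O, M) = (7/3)/23 = (7/3)*(1/23) = 7/69)
H(F) = sqrt(16 + F) (H(F) = sqrt(F + 16) = sqrt(16 + F))
H(p(-16, K(-3))) - 1*(-355300) = sqrt(16 + 7/69) - 1*(-355300) = sqrt(1111/69) + 355300 = sqrt(76659)/69 + 355300 = 355300 + sqrt(76659)/69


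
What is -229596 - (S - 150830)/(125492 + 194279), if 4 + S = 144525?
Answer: -73418136207/319771 ≈ -2.2960e+5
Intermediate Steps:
S = 144521 (S = -4 + 144525 = 144521)
-229596 - (S - 150830)/(125492 + 194279) = -229596 - (144521 - 150830)/(125492 + 194279) = -229596 - (-6309)/319771 = -229596 - 1*(-6309/319771) = -229596 + 6309/319771 = -73418136207/319771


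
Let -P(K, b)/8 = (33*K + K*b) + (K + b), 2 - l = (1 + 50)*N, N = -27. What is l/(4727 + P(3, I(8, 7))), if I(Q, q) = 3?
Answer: 197/545 ≈ 0.36147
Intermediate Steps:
l = 1379 (l = 2 - (1 + 50)*(-27) = 2 - 51*(-27) = 2 - 1*(-1377) = 2 + 1377 = 1379)
P(K, b) = -272*K - 8*b - 8*K*b (P(K, b) = -8*((33*K + K*b) + (K + b)) = -8*(b + 34*K + K*b) = -272*K - 8*b - 8*K*b)
l/(4727 + P(3, I(8, 7))) = 1379/(4727 + (-272*3 - 8*3 - 8*3*3)) = 1379/(4727 + (-816 - 24 - 72)) = 1379/(4727 - 912) = 1379/3815 = 1379*(1/3815) = 197/545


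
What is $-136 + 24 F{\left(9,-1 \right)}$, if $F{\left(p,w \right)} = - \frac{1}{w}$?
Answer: $-112$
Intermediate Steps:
$-136 + 24 F{\left(9,-1 \right)} = -136 + 24 \left(- \frac{1}{-1}\right) = -136 + 24 \left(\left(-1\right) \left(-1\right)\right) = -136 + 24 \cdot 1 = -136 + 24 = -112$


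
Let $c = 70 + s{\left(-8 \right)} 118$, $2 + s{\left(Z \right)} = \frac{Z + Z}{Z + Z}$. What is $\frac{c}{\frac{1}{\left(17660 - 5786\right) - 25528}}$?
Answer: $655392$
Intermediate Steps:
$s{\left(Z \right)} = -1$ ($s{\left(Z \right)} = -2 + \frac{Z + Z}{Z + Z} = -2 + \frac{2 Z}{2 Z} = -2 + 2 Z \frac{1}{2 Z} = -2 + 1 = -1$)
$c = -48$ ($c = 70 - 118 = -48$)
$\frac{c}{\frac{1}{\left(17660 - 5786\right) - 25528}} = - \frac{48}{\frac{1}{\left(17660 - 5786\right) - 25528}} = - \frac{48}{\frac{1}{11874 - 25528}} = - \frac{48}{\frac{1}{-13654}} = - \frac{48}{- \frac{1}{13654}} = \left(-48\right) \left(-13654\right) = 655392$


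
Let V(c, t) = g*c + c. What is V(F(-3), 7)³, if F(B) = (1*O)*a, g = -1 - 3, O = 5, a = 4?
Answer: -216000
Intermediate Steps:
g = -4
F(B) = 20 (F(B) = (1*5)*4 = 5*4 = 20)
V(c, t) = -3*c (V(c, t) = -4*c + c = -3*c)
V(F(-3), 7)³ = (-3*20)³ = (-60)³ = -216000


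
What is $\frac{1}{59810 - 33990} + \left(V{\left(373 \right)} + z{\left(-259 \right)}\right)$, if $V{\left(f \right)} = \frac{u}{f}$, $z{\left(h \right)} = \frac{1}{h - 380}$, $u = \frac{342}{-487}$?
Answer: $- \frac{10216804991}{2997056215980} \approx -0.0034089$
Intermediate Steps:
$u = - \frac{342}{487}$ ($u = 342 \left(- \frac{1}{487}\right) = - \frac{342}{487} \approx -0.70226$)
$z{\left(h \right)} = \frac{1}{-380 + h}$
$V{\left(f \right)} = - \frac{342}{487 f}$
$\frac{1}{59810 - 33990} + \left(V{\left(373 \right)} + z{\left(-259 \right)}\right) = \frac{1}{59810 - 33990} + \left(- \frac{342}{487 \cdot 373} + \frac{1}{-380 - 259}\right) = \frac{1}{25820} + \left(\left(- \frac{342}{487}\right) \frac{1}{373} + \frac{1}{-639}\right) = \frac{1}{25820} - \frac{400189}{116074989} = - \frac{10216804991}{2997056215980}$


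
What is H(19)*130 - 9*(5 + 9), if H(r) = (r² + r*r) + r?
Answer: 96204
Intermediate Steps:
H(r) = r + 2*r² (H(r) = (r² + r²) + r = 2*r² + r = r + 2*r²)
H(19)*130 - 9*(5 + 9) = (19*(1 + 2*19))*130 - 9*(5 + 9) = (19*(1 + 38))*130 - 9*14 = (19*39)*130 - 126 = 741*130 - 126 = 96330 - 126 = 96204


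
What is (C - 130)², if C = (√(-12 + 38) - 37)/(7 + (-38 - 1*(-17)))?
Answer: (1783 + √26)²/196 ≈ 16313.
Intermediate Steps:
C = 37/14 - √26/14 (C = (√26 - 37)/(7 + (-38 + 17)) = (-37 + √26)/(7 - 21) = (-37 + √26)/(-14) = (-37 + √26)*(-1/14) = 37/14 - √26/14 ≈ 2.2786)
(C - 130)² = ((37/14 - √26/14) - 130)² = (-1783/14 - √26/14)²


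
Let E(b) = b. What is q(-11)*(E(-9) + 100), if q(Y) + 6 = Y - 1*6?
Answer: -2093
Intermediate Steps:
q(Y) = -12 + Y (q(Y) = -6 + (Y - 1*6) = -6 + (Y - 6) = -6 + (-6 + Y) = -12 + Y)
q(-11)*(E(-9) + 100) = (-12 - 11)*(-9 + 100) = -23*91 = -2093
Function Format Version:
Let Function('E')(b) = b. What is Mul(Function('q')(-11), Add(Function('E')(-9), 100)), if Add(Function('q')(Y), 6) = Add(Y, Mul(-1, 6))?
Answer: -2093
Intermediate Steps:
Function('q')(Y) = Add(-12, Y) (Function('q')(Y) = Add(-6, Add(Y, Mul(-1, 6))) = Add(-6, Add(Y, -6)) = Add(-6, Add(-6, Y)) = Add(-12, Y))
Mul(Function('q')(-11), Add(Function('E')(-9), 100)) = Mul(Add(-12, -11), Add(-9, 100)) = Mul(-23, 91) = -2093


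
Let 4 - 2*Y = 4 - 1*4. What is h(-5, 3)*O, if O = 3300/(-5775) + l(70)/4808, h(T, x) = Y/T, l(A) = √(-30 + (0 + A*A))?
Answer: 8/35 - √4870/12020 ≈ 0.22277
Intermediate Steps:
l(A) = √(-30 + A²) (l(A) = √(-30 + (0 + A²)) = √(-30 + A²))
Y = 2 (Y = 2 - (4 - 1*4)/2 = 2 - (4 - 4)/2 = 2 - ½*0 = 2 + 0 = 2)
h(T, x) = 2/T
O = -4/7 + √4870/4808 (O = 3300/(-5775) + √(-30 + 70²)/4808 = 3300*(-1/5775) + √(-30 + 4900)*(1/4808) = -4/7 + √4870*(1/4808) = -4/7 + √4870/4808 ≈ -0.55691)
h(-5, 3)*O = (2/(-5))*(-4/7 + √4870/4808) = (2*(-⅕))*(-4/7 + √4870/4808) = -2*(-4/7 + √4870/4808)/5 = 8/35 - √4870/12020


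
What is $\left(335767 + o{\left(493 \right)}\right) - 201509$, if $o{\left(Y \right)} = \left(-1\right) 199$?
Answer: $134059$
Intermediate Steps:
$o{\left(Y \right)} = -199$
$\left(335767 + o{\left(493 \right)}\right) - 201509 = \left(335767 - 199\right) - 201509 = 335568 - 201509 = 134059$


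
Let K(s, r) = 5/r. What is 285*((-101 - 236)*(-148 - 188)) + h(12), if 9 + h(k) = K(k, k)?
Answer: 387253337/12 ≈ 3.2271e+7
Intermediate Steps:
h(k) = -9 + 5/k
285*((-101 - 236)*(-148 - 188)) + h(12) = 285*((-101 - 236)*(-148 - 188)) + (-9 + 5/12) = 285*(-337*(-336)) + (-9 + 5*(1/12)) = 285*113232 + (-9 + 5/12) = 32271120 - 103/12 = 387253337/12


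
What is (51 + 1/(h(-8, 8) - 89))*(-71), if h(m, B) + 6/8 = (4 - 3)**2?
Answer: -18101/5 ≈ -3620.2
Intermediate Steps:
h(m, B) = 1/4 (h(m, B) = -3/4 + (4 - 3)**2 = -3/4 + 1**2 = -3/4 + 1 = 1/4)
(51 + 1/(h(-8, 8) - 89))*(-71) = (51 + 1/(1/4 - 89))*(-71) = (51 + 1/(-355/4))*(-71) = (51 - 4/355)*(-71) = (18101/355)*(-71) = -18101/5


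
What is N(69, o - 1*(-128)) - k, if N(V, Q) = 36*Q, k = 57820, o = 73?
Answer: -50584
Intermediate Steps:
N(69, o - 1*(-128)) - k = 36*(73 - 1*(-128)) - 1*57820 = 36*(73 + 128) - 57820 = 36*201 - 57820 = 7236 - 57820 = -50584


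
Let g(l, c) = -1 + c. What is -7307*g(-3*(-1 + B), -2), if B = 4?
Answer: 21921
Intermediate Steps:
-7307*g(-3*(-1 + B), -2) = -7307*(-1 - 2) = -7307*(-3) = 21921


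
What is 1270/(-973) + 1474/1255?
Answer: -159648/1221115 ≈ -0.13074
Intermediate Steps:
1270/(-973) + 1474/1255 = 1270*(-1/973) + 1474*(1/1255) = -1270/973 + 1474/1255 = -159648/1221115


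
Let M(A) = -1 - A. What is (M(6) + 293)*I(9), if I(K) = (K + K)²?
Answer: 92664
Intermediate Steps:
I(K) = 4*K² (I(K) = (2*K)² = 4*K²)
(M(6) + 293)*I(9) = ((-1 - 1*6) + 293)*(4*9²) = ((-1 - 6) + 293)*(4*81) = (-7 + 293)*324 = 286*324 = 92664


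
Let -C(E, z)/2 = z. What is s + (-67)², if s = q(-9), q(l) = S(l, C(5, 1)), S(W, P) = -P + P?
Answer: 4489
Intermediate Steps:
C(E, z) = -2*z
S(W, P) = 0
q(l) = 0
s = 0
s + (-67)² = 0 + (-67)² = 0 + 4489 = 4489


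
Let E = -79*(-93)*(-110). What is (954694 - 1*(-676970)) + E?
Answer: 823494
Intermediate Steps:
E = -808170 (E = 7347*(-110) = -808170)
(954694 - 1*(-676970)) + E = (954694 - 1*(-676970)) - 808170 = (954694 + 676970) - 808170 = 1631664 - 808170 = 823494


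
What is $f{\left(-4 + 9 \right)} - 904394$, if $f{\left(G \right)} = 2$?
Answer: $-904392$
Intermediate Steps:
$f{\left(-4 + 9 \right)} - 904394 = 2 - 904394 = -904392$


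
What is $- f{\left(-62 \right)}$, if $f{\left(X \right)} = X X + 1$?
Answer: $-3845$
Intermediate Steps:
$f{\left(X \right)} = 1 + X^{2}$ ($f{\left(X \right)} = X^{2} + 1 = 1 + X^{2}$)
$- f{\left(-62 \right)} = - (1 + \left(-62\right)^{2}) = - (1 + 3844) = \left(-1\right) 3845 = -3845$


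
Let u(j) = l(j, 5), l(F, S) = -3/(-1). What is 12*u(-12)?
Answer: 36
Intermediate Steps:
l(F, S) = 3 (l(F, S) = -3*(-1) = 3)
u(j) = 3
12*u(-12) = 12*3 = 36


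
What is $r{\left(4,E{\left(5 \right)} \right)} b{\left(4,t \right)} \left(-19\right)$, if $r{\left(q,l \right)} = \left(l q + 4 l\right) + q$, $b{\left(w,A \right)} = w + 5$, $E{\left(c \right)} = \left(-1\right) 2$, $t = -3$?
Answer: $2052$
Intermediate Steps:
$E{\left(c \right)} = -2$
$b{\left(w,A \right)} = 5 + w$
$r{\left(q,l \right)} = q + 4 l + l q$ ($r{\left(q,l \right)} = \left(4 l + l q\right) + q = q + 4 l + l q$)
$r{\left(4,E{\left(5 \right)} \right)} b{\left(4,t \right)} \left(-19\right) = \left(4 + 4 \left(-2\right) - 8\right) \left(5 + 4\right) \left(-19\right) = \left(4 - 8 - 8\right) 9 \left(-19\right) = \left(-12\right) 9 \left(-19\right) = \left(-108\right) \left(-19\right) = 2052$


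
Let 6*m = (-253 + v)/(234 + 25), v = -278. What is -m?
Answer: 177/518 ≈ 0.34170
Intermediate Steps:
m = -177/518 (m = ((-253 - 278)/(234 + 25))/6 = (-531/259)/6 = (-531*1/259)/6 = (⅙)*(-531/259) = -177/518 ≈ -0.34170)
-m = -1*(-177/518) = 177/518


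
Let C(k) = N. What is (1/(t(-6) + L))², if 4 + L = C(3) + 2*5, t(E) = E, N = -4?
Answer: 1/16 ≈ 0.062500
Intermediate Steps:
C(k) = -4
L = 2 (L = -4 + (-4 + 2*5) = -4 + (-4 + 10) = -4 + 6 = 2)
(1/(t(-6) + L))² = (1/(-6 + 2))² = (1/(-4))² = (-¼)² = 1/16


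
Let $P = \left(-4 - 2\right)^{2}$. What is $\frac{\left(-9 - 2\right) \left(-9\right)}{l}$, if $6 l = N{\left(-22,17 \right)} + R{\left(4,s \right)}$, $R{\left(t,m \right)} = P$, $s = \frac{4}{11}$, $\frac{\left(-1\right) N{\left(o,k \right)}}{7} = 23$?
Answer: $- \frac{594}{125} \approx -4.752$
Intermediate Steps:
$P = 36$ ($P = \left(-6\right)^{2} = 36$)
$N{\left(o,k \right)} = -161$ ($N{\left(o,k \right)} = \left(-7\right) 23 = -161$)
$s = \frac{4}{11}$ ($s = 4 \cdot \frac{1}{11} = \frac{4}{11} \approx 0.36364$)
$R{\left(t,m \right)} = 36$
$l = - \frac{125}{6}$ ($l = \frac{-161 + 36}{6} = \frac{1}{6} \left(-125\right) = - \frac{125}{6} \approx -20.833$)
$\frac{\left(-9 - 2\right) \left(-9\right)}{l} = \frac{\left(-9 - 2\right) \left(-9\right)}{- \frac{125}{6}} = \left(-11\right) \left(-9\right) \left(- \frac{6}{125}\right) = 99 \left(- \frac{6}{125}\right) = - \frac{594}{125}$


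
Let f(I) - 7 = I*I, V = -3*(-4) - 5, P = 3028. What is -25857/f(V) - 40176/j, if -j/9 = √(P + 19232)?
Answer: -25857/56 + 744*√5565/1855 ≈ -431.81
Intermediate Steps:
V = 7 (V = 12 - 5 = 7)
j = -18*√5565 (j = -9*√(3028 + 19232) = -18*√5565 ≈ -1342.8)
f(I) = 7 + I² (f(I) = 7 + I*I = 7 + I²)
-25857/f(V) - 40176/j = -25857/(7 + 7²) - 40176*(-√5565/100170) = -25857/(7 + 49) - (-744)*√5565/1855 = -25857/56 + 744*√5565/1855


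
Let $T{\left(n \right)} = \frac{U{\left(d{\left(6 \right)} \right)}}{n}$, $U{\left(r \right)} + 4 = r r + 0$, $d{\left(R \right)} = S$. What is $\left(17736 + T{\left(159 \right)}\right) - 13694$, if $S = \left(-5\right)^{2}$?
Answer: $\frac{214433}{53} \approx 4045.9$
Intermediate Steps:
$S = 25$
$d{\left(R \right)} = 25$
$U{\left(r \right)} = -4 + r^{2}$ ($U{\left(r \right)} = -4 + \left(r r + 0\right) = -4 + \left(r^{2} + 0\right) = -4 + r^{2}$)
$T{\left(n \right)} = \frac{621}{n}$ ($T{\left(n \right)} = \frac{-4 + 25^{2}}{n} = \frac{-4 + 625}{n} = \frac{621}{n}$)
$\left(17736 + T{\left(159 \right)}\right) - 13694 = \left(17736 + \frac{621}{159}\right) - 13694 = \left(17736 + 621 \cdot \frac{1}{159}\right) - 13694 = \left(17736 + \frac{207}{53}\right) - 13694 = \frac{940215}{53} - 13694 = \frac{214433}{53}$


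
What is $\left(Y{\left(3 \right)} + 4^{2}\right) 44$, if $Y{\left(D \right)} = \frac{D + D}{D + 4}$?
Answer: $\frac{5192}{7} \approx 741.71$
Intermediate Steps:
$Y{\left(D \right)} = \frac{2 D}{4 + D}$
$\left(Y{\left(3 \right)} + 4^{2}\right) 44 = \left(2 \cdot 3 \frac{1}{4 + 3} + 4^{2}\right) 44 = \left(2 \cdot 3 \cdot \frac{1}{7} + 16\right) 44 = \left(\frac{6}{7} + 16\right) 44 = \frac{118}{7} \cdot 44 = \frac{5192}{7}$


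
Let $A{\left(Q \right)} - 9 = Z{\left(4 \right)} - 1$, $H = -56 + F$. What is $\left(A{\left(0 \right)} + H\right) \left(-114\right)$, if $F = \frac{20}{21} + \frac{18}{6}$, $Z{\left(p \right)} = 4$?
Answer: $\frac{31958}{7} \approx 4565.4$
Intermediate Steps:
$F = \frac{83}{21}$ ($F = 20 \cdot \frac{1}{21} + 18 \cdot \frac{1}{6} = \frac{20}{21} + 3 = \frac{83}{21} \approx 3.9524$)
$H = - \frac{1093}{21}$ ($H = -56 + \frac{83}{21} = - \frac{1093}{21} \approx -52.048$)
$A{\left(Q \right)} = 12$ ($A{\left(Q \right)} = 9 + \left(4 - 1\right) = 9 + 3 = 12$)
$\left(A{\left(0 \right)} + H\right) \left(-114\right) = \left(12 - \frac{1093}{21}\right) \left(-114\right) = \left(- \frac{841}{21}\right) \left(-114\right) = \frac{31958}{7}$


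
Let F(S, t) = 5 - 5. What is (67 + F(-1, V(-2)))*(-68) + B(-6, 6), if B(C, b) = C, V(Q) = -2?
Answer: -4562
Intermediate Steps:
F(S, t) = 0
(67 + F(-1, V(-2)))*(-68) + B(-6, 6) = (67 + 0)*(-68) - 6 = 67*(-68) - 6 = -4556 - 6 = -4562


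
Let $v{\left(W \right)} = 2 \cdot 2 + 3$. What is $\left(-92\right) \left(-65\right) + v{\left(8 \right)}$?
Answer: $5987$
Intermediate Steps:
$v{\left(W \right)} = 7$ ($v{\left(W \right)} = 4 + 3 = 7$)
$\left(-92\right) \left(-65\right) + v{\left(8 \right)} = \left(-92\right) \left(-65\right) + 7 = 5980 + 7 = 5987$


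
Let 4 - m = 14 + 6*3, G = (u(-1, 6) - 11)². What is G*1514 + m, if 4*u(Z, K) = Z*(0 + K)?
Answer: 473069/2 ≈ 2.3653e+5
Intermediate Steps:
u(Z, K) = K*Z/4 (u(Z, K) = (Z*(0 + K))/4 = (Z*K)/4 = (K*Z)/4 = K*Z/4)
G = 625/4 (G = ((¼)*6*(-1) - 11)² = (-3/2 - 11)² = (-25/2)² = 625/4 ≈ 156.25)
m = -28 (m = 4 - (14 + 6*3) = 4 - (14 + 18) = 4 - 1*32 = 4 - 32 = -28)
G*1514 + m = (625/4)*1514 - 28 = 473125/2 - 28 = 473069/2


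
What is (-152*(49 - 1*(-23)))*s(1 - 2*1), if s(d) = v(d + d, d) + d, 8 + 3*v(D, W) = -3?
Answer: 51072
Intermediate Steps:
v(D, W) = -11/3 (v(D, W) = -8/3 + (⅓)*(-3) = -8/3 - 1 = -11/3)
s(d) = -11/3 + d
(-152*(49 - 1*(-23)))*s(1 - 2*1) = (-152*(49 - 1*(-23)))*(-11/3 + (1 - 2*1)) = (-152*(49 + 23))*(-11/3 + (1 - 2)) = (-152*72)*(-11/3 - 1) = -10944*(-14/3) = 51072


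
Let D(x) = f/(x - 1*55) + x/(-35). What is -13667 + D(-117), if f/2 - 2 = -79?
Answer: -41124913/3010 ≈ -13663.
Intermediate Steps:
f = -154 (f = 4 + 2*(-79) = 4 - 158 = -154)
D(x) = -154/(-55 + x) - x/35 (D(x) = -154/(x - 1*55) + x/(-35) = -154/(x - 55) + x*(-1/35) = -154/(-55 + x) - x/35)
-13667 + D(-117) = -13667 + (-5390 - 1*(-117)² + 55*(-117))/(35*(-55 - 117)) = -13667 + (1/35)*(-5390 - 1*13689 - 6435)/(-172) = -13667 + (1/35)*(-1/172)*(-5390 - 13689 - 6435) = -13667 + (1/35)*(-1/172)*(-25514) = -13667 + 12757/3010 = -41124913/3010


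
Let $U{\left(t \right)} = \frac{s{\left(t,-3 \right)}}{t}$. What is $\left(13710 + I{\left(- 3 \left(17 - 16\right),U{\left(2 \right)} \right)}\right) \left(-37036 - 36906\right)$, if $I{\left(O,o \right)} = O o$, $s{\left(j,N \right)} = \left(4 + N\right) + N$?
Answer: $-1013966646$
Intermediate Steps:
$s{\left(j,N \right)} = 4 + 2 N$
$U{\left(t \right)} = - \frac{2}{t}$ ($U{\left(t \right)} = \frac{4 + 2 \left(-3\right)}{t} = \frac{4 - 6}{t} = - \frac{2}{t}$)
$\left(13710 + I{\left(- 3 \left(17 - 16\right),U{\left(2 \right)} \right)}\right) \left(-37036 - 36906\right) = \left(13710 + - 3 \left(17 - 16\right) \left(- \frac{2}{2}\right)\right) \left(-37036 - 36906\right) = \left(13710 + \left(-3\right) 1 \left(\left(-2\right) \frac{1}{2}\right)\right) \left(-73942\right) = \left(13710 - -3\right) \left(-73942\right) = \left(13710 + 3\right) \left(-73942\right) = 13713 \left(-73942\right) = -1013966646$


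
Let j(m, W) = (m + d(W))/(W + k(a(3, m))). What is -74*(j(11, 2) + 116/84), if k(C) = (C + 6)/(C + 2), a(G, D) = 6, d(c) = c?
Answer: -7918/21 ≈ -377.05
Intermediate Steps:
k(C) = (6 + C)/(2 + C)
j(m, W) = (W + m)/(3/2 + W) (j(m, W) = (m + W)/(W + (6 + 6)/(2 + 6)) = (W + m)/(W + 12/8) = (W + m)/(W + (1/8)*12) = (W + m)/(W + 3/2) = (W + m)/(3/2 + W))
-74*(j(11, 2) + 116/84) = -74*(2*(2 + 11)/(3 + 2*2) + 116/84) = -74*(2*13/(3 + 4) + 116*(1/84)) = -74*(2*13/7 + 29/21) = -74*(2*(1/7)*13 + 29/21) = -74*(26/7 + 29/21) = -74*107/21 = -7918/21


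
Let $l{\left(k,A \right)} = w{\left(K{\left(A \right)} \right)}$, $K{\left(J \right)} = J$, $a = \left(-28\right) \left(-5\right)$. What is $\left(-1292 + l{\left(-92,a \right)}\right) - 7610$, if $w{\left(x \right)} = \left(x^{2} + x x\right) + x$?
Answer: $30438$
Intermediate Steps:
$a = 140$
$w{\left(x \right)} = x + 2 x^{2}$ ($w{\left(x \right)} = \left(x^{2} + x^{2}\right) + x = 2 x^{2} + x = x + 2 x^{2}$)
$l{\left(k,A \right)} = A \left(1 + 2 A\right)$
$\left(-1292 + l{\left(-92,a \right)}\right) - 7610 = \left(-1292 + 140 \left(1 + 2 \cdot 140\right)\right) - 7610 = \left(-1292 + 140 \left(1 + 280\right)\right) - 7610 = \left(-1292 + 140 \cdot 281\right) - 7610 = \left(-1292 + 39340\right) - 7610 = 38048 - 7610 = 30438$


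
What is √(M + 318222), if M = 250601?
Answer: √568823 ≈ 754.20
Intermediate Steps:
√(M + 318222) = √(250601 + 318222) = √568823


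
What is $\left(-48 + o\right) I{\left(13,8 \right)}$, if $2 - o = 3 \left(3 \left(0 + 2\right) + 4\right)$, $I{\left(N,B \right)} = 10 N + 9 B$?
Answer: $-15352$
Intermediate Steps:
$I{\left(N,B \right)} = 9 B + 10 N$
$o = -28$ ($o = 2 - 3 \left(3 \left(0 + 2\right) + 4\right) = 2 - 3 \left(3 \cdot 2 + 4\right) = 2 - 3 \left(6 + 4\right) = 2 - 3 \cdot 10 = 2 - 30 = -28$)
$\left(-48 + o\right) I{\left(13,8 \right)} = \left(-48 - 28\right) \left(9 \cdot 8 + 10 \cdot 13\right) = - 76 \left(72 + 130\right) = \left(-76\right) 202 = -15352$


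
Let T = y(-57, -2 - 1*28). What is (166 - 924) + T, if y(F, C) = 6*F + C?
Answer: -1130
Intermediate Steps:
y(F, C) = C + 6*F
T = -372 (T = (-2 - 1*28) + 6*(-57) = (-2 - 28) - 342 = -30 - 342 = -372)
(166 - 924) + T = (166 - 924) - 372 = -758 - 372 = -1130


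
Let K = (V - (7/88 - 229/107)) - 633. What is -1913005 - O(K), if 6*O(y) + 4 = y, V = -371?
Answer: -108067658555/56496 ≈ -1.9128e+6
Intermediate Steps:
K = -9434261/9416 (K = (-371 - (7/88 - 229/107)) - 633 = (-371 - 1*(-19403/9416)) - 633 = (-371 + 19403/9416) - 633 = -3473933/9416 - 633 = -9434261/9416 ≈ -1001.9)
O(y) = -⅔ + y/6
-1913005 - O(K) = -1913005 - (-⅔ + (⅙)*(-9434261/9416)) = -1913005 - (-⅔ - 9434261/56496) = -1913005 - 1*(-9471925/56496) = -1913005 + 9471925/56496 = -108067658555/56496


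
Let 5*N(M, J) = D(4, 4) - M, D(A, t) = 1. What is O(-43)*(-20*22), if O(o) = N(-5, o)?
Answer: -528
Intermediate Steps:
N(M, J) = ⅕ - M/5 (N(M, J) = (1 - M)/5 = ⅕ - M/5)
O(o) = 6/5 (O(o) = ⅕ - ⅕*(-5) = ⅕ + 1 = 6/5)
O(-43)*(-20*22) = 6*(-20*22)/5 = (6/5)*(-440) = -528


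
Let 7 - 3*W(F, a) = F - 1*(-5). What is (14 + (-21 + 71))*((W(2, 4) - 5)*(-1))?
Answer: 320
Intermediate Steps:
W(F, a) = ⅔ - F/3 (W(F, a) = 7/3 - (F - 1*(-5))/3 = 7/3 - (F + 5)/3 = 7/3 - (5 + F)/3 = 7/3 + (-5/3 - F/3) = ⅔ - F/3)
(14 + (-21 + 71))*((W(2, 4) - 5)*(-1)) = (14 + (-21 + 71))*(((⅔ - ⅓*2) - 5)*(-1)) = (14 + 50)*(((⅔ - ⅔) - 5)*(-1)) = 64*((0 - 5)*(-1)) = 64*(-5*(-1)) = 64*5 = 320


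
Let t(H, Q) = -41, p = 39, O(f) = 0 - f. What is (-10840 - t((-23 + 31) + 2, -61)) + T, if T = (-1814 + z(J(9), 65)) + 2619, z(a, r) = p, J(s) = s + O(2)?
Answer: -9955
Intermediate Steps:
O(f) = -f
J(s) = -2 + s (J(s) = s - 1*2 = s - 2 = -2 + s)
z(a, r) = 39
T = 844 (T = (-1814 + 39) + 2619 = -1775 + 2619 = 844)
(-10840 - t((-23 + 31) + 2, -61)) + T = (-10840 - 1*(-41)) + 844 = (-10840 + 41) + 844 = -10799 + 844 = -9955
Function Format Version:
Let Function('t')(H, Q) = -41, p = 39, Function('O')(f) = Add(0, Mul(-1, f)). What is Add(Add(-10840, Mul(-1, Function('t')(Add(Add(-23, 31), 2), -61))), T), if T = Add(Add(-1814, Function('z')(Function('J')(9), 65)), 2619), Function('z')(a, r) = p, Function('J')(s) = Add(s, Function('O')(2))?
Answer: -9955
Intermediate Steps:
Function('O')(f) = Mul(-1, f)
Function('J')(s) = Add(-2, s) (Function('J')(s) = Add(s, Mul(-1, 2)) = Add(s, -2) = Add(-2, s))
Function('z')(a, r) = 39
T = 844 (T = Add(Add(-1814, 39), 2619) = Add(-1775, 2619) = 844)
Add(Add(-10840, Mul(-1, Function('t')(Add(Add(-23, 31), 2), -61))), T) = Add(Add(-10840, Mul(-1, -41)), 844) = Add(Add(-10840, 41), 844) = Add(-10799, 844) = -9955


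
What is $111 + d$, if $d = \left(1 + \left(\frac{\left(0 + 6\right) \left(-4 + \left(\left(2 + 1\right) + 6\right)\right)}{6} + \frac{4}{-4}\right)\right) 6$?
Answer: $141$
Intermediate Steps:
$d = 30$ ($d = \left(1 + \left(6 \left(-4 + \left(3 + 6\right)\right) \frac{1}{6} + 4 \left(- \frac{1}{4}\right)\right)\right) 6 = \left(1 - \left(1 - 6 \left(-4 + 9\right) \frac{1}{6}\right)\right) 6 = \left(1 - \left(1 - 6 \cdot 5 \cdot \frac{1}{6}\right)\right) 6 = \left(1 + \left(30 \cdot \frac{1}{6} - 1\right)\right) 6 = \left(1 + \left(5 - 1\right)\right) 6 = \left(1 + 4\right) 6 = 5 \cdot 6 = 30$)
$111 + d = 111 + 30 = 141$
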